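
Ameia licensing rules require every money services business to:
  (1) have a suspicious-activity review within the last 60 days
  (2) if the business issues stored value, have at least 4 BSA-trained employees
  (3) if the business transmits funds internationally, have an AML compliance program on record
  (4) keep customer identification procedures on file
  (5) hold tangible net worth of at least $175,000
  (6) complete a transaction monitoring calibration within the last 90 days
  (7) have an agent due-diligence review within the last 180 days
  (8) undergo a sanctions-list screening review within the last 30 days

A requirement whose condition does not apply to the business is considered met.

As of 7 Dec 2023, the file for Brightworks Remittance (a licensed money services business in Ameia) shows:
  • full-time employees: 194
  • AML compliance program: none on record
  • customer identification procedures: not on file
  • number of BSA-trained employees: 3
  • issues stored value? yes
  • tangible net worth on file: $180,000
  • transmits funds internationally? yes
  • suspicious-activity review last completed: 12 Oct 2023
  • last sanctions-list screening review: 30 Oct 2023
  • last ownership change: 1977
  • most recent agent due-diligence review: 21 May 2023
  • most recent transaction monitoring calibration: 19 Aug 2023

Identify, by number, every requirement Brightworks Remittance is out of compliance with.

1. suspicious-activity review 56 days ago vs limit 60 → met
2. condition 'issues stored value' holds; BSA-trained employees 3 < 4 → not met
3. condition 'transmits funds internationally' holds; AML compliance program absent → not met
4. customer identification procedures absent → not met
5. tangible net worth $180,000 ≥ $175,000 → met
6. transaction monitoring calibration 110 days ago vs limit 90 → not met
7. agent due-diligence review 200 days ago vs limit 180 → not met
8. sanctions-list screening review 38 days ago vs limit 30 → not met
Not met: 2, 3, 4, 6, 7, 8

2, 3, 4, 6, 7, 8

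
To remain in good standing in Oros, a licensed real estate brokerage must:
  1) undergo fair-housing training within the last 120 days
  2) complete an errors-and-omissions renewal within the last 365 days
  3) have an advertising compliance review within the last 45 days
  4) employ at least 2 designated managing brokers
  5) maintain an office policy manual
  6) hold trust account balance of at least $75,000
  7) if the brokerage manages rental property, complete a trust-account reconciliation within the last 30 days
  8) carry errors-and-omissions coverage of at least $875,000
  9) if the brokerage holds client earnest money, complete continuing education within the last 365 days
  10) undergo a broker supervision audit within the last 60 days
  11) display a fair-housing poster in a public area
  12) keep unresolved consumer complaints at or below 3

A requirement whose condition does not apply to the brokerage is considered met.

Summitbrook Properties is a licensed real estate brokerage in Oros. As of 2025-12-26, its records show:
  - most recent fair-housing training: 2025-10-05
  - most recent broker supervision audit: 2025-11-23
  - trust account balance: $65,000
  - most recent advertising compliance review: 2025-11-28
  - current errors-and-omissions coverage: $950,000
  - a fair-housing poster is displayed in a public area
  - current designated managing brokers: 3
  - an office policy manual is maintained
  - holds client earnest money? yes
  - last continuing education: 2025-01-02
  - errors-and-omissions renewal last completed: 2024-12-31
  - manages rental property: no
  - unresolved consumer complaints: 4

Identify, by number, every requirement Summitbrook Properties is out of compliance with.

6, 12

1. fair-housing training 82 days ago vs limit 120 → met
2. errors-and-omissions renewal 360 days ago vs limit 365 → met
3. advertising compliance review 28 days ago vs limit 45 → met
4. designated managing brokers 3 ≥ 2 → met
5. office policy manual present → met
6. trust account balance $65,000 < $75,000 → not met
7. condition 'manages rental property' does not hold → requirement n/a → met
8. errors-and-omissions coverage $950,000 ≥ $875,000 → met
9. condition 'holds client earnest money' holds; continuing education 358 days ago vs limit 365 → met
10. broker supervision audit 33 days ago vs limit 60 → met
11. fair-housing poster present → met
12. unresolved consumer complaints 4 > 3 → not met
Not met: 6, 12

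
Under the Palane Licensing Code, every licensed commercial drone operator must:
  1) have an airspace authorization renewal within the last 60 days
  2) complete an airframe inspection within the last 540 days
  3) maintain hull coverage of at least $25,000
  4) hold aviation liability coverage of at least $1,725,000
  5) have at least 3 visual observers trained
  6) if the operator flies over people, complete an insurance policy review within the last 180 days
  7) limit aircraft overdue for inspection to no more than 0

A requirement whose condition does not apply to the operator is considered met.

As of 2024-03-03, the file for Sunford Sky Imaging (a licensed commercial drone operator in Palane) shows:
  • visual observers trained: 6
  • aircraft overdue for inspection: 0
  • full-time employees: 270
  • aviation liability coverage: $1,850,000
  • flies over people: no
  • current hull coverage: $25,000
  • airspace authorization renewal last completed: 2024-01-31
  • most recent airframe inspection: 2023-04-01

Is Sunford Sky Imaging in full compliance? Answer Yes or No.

Yes

1. airspace authorization renewal 32 days ago vs limit 60 → met
2. airframe inspection 337 days ago vs limit 540 → met
3. hull coverage $25,000 ≥ $25,000 → met
4. aviation liability coverage $1,850,000 ≥ $1,725,000 → met
5. visual observers trained 6 ≥ 3 → met
6. condition 'flies over people' does not hold → requirement n/a → met
7. aircraft overdue for inspection 0 ≤ 0 → met
All met.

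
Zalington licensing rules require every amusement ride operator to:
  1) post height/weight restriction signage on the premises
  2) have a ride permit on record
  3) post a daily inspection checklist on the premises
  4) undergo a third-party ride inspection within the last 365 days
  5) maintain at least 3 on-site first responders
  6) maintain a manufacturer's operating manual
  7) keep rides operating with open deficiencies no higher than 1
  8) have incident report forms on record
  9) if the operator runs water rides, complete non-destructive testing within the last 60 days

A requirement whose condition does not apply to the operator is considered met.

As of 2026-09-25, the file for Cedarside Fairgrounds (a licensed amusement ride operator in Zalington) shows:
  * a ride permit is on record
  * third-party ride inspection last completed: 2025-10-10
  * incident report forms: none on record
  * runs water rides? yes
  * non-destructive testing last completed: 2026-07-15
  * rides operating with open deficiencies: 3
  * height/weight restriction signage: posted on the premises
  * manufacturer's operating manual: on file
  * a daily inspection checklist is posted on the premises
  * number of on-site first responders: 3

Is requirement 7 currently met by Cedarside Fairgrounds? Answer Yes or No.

7. rides operating with open deficiencies 3 > 1 → not met

No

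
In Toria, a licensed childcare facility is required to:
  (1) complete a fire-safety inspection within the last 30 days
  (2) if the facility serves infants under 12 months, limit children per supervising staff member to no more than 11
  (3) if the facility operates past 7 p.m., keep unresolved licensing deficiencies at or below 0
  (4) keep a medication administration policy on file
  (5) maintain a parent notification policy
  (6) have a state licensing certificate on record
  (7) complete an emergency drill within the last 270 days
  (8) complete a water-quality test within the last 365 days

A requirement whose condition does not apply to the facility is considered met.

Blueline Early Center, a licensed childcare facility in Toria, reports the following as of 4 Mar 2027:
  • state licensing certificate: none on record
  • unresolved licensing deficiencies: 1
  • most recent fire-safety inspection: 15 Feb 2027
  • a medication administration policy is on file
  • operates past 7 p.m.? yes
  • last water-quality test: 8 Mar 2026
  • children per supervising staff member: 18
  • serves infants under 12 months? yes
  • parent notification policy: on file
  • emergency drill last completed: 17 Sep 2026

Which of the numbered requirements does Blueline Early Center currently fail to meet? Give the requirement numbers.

2, 3, 6

1. fire-safety inspection 17 days ago vs limit 30 → met
2. condition 'serves infants under 12 months' holds; children per supervising staff member 18 > 11 → not met
3. condition 'operates past 7 p.m.' holds; unresolved licensing deficiencies 1 > 0 → not met
4. medication administration policy present → met
5. parent notification policy present → met
6. state licensing certificate absent → not met
7. emergency drill 168 days ago vs limit 270 → met
8. water-quality test 361 days ago vs limit 365 → met
Not met: 2, 3, 6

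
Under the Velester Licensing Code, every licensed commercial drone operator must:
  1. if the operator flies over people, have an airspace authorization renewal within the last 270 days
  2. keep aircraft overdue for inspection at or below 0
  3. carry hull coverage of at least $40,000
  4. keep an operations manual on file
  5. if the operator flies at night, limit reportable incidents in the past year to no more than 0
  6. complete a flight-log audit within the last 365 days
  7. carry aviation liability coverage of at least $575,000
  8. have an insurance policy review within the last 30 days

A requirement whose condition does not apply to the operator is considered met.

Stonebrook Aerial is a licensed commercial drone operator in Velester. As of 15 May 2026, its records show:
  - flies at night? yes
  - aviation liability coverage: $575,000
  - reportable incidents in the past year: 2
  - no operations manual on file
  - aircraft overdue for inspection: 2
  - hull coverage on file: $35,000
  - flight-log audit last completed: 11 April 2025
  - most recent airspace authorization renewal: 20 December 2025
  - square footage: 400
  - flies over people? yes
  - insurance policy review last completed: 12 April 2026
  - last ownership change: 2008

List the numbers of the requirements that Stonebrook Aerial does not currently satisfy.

1. condition 'flies over people' holds; airspace authorization renewal 146 days ago vs limit 270 → met
2. aircraft overdue for inspection 2 > 0 → not met
3. hull coverage $35,000 < $40,000 → not met
4. operations manual absent → not met
5. condition 'flies at night' holds; reportable incidents in the past year 2 > 0 → not met
6. flight-log audit 399 days ago vs limit 365 → not met
7. aviation liability coverage $575,000 ≥ $575,000 → met
8. insurance policy review 33 days ago vs limit 30 → not met
Not met: 2, 3, 4, 5, 6, 8

2, 3, 4, 5, 6, 8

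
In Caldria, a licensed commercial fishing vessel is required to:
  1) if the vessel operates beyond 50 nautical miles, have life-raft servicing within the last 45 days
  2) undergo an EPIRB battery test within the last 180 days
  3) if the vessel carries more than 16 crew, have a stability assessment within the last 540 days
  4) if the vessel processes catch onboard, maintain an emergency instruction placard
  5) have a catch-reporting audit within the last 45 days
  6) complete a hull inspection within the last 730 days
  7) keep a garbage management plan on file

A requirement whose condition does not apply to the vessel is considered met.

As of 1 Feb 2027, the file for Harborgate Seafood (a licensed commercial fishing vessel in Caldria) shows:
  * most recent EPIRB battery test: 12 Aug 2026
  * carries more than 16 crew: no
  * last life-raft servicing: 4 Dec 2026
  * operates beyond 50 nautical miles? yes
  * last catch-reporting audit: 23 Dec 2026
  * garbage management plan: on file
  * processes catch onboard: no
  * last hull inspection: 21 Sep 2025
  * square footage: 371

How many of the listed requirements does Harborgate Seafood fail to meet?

1

1. condition 'operates beyond 50 nautical miles' holds; life-raft servicing 59 days ago vs limit 45 → not met
2. EPIRB battery test 173 days ago vs limit 180 → met
3. condition 'carries more than 16 crew' does not hold → requirement n/a → met
4. condition 'processes catch onboard' does not hold → requirement n/a → met
5. catch-reporting audit 40 days ago vs limit 45 → met
6. hull inspection 498 days ago vs limit 730 → met
7. garbage management plan present → met
Not met: 1 of 7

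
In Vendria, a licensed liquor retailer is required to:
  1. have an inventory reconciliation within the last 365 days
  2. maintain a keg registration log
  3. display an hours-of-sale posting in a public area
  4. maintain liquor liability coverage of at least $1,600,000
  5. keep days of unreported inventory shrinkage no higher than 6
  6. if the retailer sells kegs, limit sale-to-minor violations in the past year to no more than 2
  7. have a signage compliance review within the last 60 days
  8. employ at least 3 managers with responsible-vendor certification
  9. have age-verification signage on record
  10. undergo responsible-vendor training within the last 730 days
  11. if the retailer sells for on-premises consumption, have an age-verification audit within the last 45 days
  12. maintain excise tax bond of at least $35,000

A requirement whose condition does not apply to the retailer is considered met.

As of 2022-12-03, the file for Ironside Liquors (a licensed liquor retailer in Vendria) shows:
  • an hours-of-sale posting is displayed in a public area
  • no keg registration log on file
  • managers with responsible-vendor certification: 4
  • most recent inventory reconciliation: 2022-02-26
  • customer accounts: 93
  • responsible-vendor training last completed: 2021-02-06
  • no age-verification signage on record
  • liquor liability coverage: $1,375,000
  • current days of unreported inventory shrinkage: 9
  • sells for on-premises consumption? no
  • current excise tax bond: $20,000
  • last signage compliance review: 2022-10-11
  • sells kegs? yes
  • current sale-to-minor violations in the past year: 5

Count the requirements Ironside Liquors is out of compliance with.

1. inventory reconciliation 280 days ago vs limit 365 → met
2. keg registration log absent → not met
3. hours-of-sale posting present → met
4. liquor liability coverage $1,375,000 < $1,600,000 → not met
5. days of unreported inventory shrinkage 9 > 6 → not met
6. condition 'sells kegs' holds; sale-to-minor violations in the past year 5 > 2 → not met
7. signage compliance review 53 days ago vs limit 60 → met
8. managers with responsible-vendor certification 4 ≥ 3 → met
9. age-verification signage absent → not met
10. responsible-vendor training 665 days ago vs limit 730 → met
11. condition 'sells for on-premises consumption' does not hold → requirement n/a → met
12. excise tax bond $20,000 < $35,000 → not met
Not met: 6 of 12

6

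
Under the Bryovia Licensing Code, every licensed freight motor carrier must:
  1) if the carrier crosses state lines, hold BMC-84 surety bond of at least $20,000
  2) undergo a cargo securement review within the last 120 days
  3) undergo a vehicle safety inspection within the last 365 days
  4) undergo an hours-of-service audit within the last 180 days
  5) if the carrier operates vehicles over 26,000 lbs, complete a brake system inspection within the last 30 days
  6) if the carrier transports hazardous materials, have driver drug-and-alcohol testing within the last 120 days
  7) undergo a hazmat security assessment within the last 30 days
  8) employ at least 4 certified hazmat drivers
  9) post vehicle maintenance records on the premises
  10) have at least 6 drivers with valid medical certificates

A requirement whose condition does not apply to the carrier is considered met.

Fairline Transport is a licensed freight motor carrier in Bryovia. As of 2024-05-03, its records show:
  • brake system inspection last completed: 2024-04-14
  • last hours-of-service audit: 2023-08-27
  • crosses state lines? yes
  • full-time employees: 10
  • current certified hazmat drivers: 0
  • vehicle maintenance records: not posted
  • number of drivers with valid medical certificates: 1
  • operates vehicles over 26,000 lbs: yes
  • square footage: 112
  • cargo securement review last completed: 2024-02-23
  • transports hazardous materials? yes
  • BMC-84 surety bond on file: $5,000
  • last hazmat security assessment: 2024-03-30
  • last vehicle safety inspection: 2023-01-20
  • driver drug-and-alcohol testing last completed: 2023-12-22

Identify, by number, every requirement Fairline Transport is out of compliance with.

1. condition 'crosses state lines' holds; BMC-84 surety bond $5,000 < $20,000 → not met
2. cargo securement review 70 days ago vs limit 120 → met
3. vehicle safety inspection 469 days ago vs limit 365 → not met
4. hours-of-service audit 250 days ago vs limit 180 → not met
5. condition 'operates vehicles over 26,000 lbs' holds; brake system inspection 19 days ago vs limit 30 → met
6. condition 'transports hazardous materials' holds; driver drug-and-alcohol testing 133 days ago vs limit 120 → not met
7. hazmat security assessment 34 days ago vs limit 30 → not met
8. certified hazmat drivers 0 < 4 → not met
9. vehicle maintenance records absent → not met
10. drivers with valid medical certificates 1 < 6 → not met
Not met: 1, 3, 4, 6, 7, 8, 9, 10

1, 3, 4, 6, 7, 8, 9, 10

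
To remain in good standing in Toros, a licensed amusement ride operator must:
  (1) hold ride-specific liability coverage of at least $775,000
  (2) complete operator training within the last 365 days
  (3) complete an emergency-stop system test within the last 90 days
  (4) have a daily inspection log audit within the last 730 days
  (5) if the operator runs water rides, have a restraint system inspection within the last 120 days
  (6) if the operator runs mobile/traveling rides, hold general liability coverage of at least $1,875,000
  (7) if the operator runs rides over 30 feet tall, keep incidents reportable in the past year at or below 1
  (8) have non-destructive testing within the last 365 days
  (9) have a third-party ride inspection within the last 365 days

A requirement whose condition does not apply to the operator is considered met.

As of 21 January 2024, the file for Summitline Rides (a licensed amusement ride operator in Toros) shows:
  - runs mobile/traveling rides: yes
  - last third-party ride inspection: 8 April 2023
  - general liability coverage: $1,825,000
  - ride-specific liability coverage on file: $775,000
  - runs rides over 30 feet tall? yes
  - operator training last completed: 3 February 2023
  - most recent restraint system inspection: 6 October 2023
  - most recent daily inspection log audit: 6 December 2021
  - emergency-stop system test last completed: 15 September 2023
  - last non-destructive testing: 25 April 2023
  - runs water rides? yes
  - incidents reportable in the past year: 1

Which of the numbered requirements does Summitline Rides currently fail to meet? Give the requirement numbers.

3, 4, 6

1. ride-specific liability coverage $775,000 ≥ $775,000 → met
2. operator training 352 days ago vs limit 365 → met
3. emergency-stop system test 128 days ago vs limit 90 → not met
4. daily inspection log audit 776 days ago vs limit 730 → not met
5. condition 'runs water rides' holds; restraint system inspection 107 days ago vs limit 120 → met
6. condition 'runs mobile/traveling rides' holds; general liability coverage $1,825,000 < $1,875,000 → not met
7. condition 'runs rides over 30 feet tall' holds; incidents reportable in the past year 1 ≤ 1 → met
8. non-destructive testing 271 days ago vs limit 365 → met
9. third-party ride inspection 288 days ago vs limit 365 → met
Not met: 3, 4, 6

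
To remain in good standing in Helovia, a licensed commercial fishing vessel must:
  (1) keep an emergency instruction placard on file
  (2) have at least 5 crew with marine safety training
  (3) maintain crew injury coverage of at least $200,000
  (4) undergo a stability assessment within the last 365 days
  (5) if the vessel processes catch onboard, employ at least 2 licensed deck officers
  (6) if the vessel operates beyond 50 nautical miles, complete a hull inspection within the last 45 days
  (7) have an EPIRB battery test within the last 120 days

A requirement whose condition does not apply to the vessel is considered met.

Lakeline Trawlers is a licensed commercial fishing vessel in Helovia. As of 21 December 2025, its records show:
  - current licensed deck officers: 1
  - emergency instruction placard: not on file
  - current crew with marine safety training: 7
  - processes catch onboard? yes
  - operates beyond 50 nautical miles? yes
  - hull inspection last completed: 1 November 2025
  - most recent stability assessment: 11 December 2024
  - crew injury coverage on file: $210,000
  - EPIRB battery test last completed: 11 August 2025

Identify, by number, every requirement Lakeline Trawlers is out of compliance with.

1, 4, 5, 6, 7

1. emergency instruction placard absent → not met
2. crew with marine safety training 7 ≥ 5 → met
3. crew injury coverage $210,000 ≥ $200,000 → met
4. stability assessment 375 days ago vs limit 365 → not met
5. condition 'processes catch onboard' holds; licensed deck officers 1 < 2 → not met
6. condition 'operates beyond 50 nautical miles' holds; hull inspection 50 days ago vs limit 45 → not met
7. EPIRB battery test 132 days ago vs limit 120 → not met
Not met: 1, 4, 5, 6, 7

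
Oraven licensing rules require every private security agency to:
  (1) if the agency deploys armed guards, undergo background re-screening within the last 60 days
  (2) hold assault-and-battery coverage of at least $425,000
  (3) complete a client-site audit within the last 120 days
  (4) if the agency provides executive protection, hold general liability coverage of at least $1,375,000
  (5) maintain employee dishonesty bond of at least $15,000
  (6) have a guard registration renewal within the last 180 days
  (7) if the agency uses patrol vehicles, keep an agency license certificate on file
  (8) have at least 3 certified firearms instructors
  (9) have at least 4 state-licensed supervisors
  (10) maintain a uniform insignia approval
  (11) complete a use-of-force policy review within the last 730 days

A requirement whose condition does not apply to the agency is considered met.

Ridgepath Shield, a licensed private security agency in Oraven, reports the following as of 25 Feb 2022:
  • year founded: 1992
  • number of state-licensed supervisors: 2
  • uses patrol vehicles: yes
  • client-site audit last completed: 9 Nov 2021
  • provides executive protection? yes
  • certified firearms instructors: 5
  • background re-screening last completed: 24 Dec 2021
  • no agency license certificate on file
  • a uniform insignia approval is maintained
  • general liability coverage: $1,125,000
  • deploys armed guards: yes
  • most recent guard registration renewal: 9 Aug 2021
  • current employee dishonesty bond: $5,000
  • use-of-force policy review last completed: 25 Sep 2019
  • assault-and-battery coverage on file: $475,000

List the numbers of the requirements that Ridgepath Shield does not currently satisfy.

1, 4, 5, 6, 7, 9, 11

1. condition 'deploys armed guards' holds; background re-screening 63 days ago vs limit 60 → not met
2. assault-and-battery coverage $475,000 ≥ $425,000 → met
3. client-site audit 108 days ago vs limit 120 → met
4. condition 'provides executive protection' holds; general liability coverage $1,125,000 < $1,375,000 → not met
5. employee dishonesty bond $5,000 < $15,000 → not met
6. guard registration renewal 200 days ago vs limit 180 → not met
7. condition 'uses patrol vehicles' holds; agency license certificate absent → not met
8. certified firearms instructors 5 ≥ 3 → met
9. state-licensed supervisors 2 < 4 → not met
10. uniform insignia approval present → met
11. use-of-force policy review 884 days ago vs limit 730 → not met
Not met: 1, 4, 5, 6, 7, 9, 11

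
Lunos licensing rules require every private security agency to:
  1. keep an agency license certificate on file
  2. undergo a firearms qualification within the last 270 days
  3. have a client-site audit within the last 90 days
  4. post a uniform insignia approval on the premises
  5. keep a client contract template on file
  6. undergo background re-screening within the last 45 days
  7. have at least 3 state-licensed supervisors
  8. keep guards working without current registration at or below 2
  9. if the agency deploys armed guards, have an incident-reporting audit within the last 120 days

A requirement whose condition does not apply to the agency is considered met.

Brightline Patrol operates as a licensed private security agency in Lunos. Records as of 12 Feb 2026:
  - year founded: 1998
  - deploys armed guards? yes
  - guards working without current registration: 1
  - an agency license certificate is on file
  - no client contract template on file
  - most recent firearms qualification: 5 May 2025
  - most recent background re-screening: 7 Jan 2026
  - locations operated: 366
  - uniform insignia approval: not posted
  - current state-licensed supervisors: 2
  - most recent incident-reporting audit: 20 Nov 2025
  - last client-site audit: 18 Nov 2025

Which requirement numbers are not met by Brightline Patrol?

2, 4, 5, 7

1. agency license certificate present → met
2. firearms qualification 283 days ago vs limit 270 → not met
3. client-site audit 86 days ago vs limit 90 → met
4. uniform insignia approval absent → not met
5. client contract template absent → not met
6. background re-screening 36 days ago vs limit 45 → met
7. state-licensed supervisors 2 < 3 → not met
8. guards working without current registration 1 ≤ 2 → met
9. condition 'deploys armed guards' holds; incident-reporting audit 84 days ago vs limit 120 → met
Not met: 2, 4, 5, 7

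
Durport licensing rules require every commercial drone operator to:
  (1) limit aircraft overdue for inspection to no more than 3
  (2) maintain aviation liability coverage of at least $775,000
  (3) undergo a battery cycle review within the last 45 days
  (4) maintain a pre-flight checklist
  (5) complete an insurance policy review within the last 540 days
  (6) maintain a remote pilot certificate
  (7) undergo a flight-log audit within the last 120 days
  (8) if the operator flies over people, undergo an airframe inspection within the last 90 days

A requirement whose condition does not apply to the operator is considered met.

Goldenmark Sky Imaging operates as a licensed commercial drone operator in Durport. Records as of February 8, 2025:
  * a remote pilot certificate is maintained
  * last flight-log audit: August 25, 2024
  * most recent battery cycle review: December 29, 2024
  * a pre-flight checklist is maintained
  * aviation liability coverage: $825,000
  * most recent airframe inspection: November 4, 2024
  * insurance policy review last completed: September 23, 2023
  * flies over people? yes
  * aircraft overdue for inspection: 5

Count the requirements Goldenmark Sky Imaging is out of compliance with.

3

1. aircraft overdue for inspection 5 > 3 → not met
2. aviation liability coverage $825,000 ≥ $775,000 → met
3. battery cycle review 41 days ago vs limit 45 → met
4. pre-flight checklist present → met
5. insurance policy review 504 days ago vs limit 540 → met
6. remote pilot certificate present → met
7. flight-log audit 167 days ago vs limit 120 → not met
8. condition 'flies over people' holds; airframe inspection 96 days ago vs limit 90 → not met
Not met: 3 of 8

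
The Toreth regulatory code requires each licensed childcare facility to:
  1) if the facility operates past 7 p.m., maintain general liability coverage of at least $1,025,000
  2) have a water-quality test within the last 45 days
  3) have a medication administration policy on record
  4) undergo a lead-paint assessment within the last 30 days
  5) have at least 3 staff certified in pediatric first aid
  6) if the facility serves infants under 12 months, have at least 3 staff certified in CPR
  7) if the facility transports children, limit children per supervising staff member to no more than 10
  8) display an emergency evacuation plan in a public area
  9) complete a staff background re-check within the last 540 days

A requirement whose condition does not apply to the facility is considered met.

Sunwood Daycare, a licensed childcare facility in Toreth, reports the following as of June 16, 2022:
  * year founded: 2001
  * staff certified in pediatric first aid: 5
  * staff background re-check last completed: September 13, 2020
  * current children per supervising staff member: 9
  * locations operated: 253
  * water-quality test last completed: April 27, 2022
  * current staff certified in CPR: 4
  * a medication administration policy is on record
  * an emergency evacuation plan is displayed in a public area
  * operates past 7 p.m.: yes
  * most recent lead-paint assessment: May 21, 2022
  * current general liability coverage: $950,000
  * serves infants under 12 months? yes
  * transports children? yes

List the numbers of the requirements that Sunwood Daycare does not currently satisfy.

1. condition 'operates past 7 p.m.' holds; general liability coverage $950,000 < $1,025,000 → not met
2. water-quality test 50 days ago vs limit 45 → not met
3. medication administration policy present → met
4. lead-paint assessment 26 days ago vs limit 30 → met
5. staff certified in pediatric first aid 5 ≥ 3 → met
6. condition 'serves infants under 12 months' holds; staff certified in CPR 4 ≥ 3 → met
7. condition 'transports children' holds; children per supervising staff member 9 ≤ 10 → met
8. emergency evacuation plan present → met
9. staff background re-check 641 days ago vs limit 540 → not met
Not met: 1, 2, 9

1, 2, 9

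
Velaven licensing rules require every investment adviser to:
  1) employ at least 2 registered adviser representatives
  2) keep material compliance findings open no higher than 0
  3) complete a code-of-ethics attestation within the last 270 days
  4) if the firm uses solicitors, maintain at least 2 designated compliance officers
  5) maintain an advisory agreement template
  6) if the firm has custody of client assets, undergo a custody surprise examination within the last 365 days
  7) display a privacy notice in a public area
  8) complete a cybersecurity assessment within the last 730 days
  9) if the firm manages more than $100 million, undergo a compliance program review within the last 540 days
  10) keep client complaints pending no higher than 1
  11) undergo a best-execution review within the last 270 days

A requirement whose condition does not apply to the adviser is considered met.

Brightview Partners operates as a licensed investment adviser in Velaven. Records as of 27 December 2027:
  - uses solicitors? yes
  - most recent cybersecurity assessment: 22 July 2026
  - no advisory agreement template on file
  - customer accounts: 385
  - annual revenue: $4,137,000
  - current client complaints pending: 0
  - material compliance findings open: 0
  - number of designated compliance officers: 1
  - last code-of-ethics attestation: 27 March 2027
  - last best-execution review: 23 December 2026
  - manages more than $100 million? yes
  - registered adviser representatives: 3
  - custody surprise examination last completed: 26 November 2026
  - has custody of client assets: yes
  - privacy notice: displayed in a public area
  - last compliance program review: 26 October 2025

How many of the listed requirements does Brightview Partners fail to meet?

6

1. registered adviser representatives 3 ≥ 2 → met
2. material compliance findings open 0 ≤ 0 → met
3. code-of-ethics attestation 275 days ago vs limit 270 → not met
4. condition 'uses solicitors' holds; designated compliance officers 1 < 2 → not met
5. advisory agreement template absent → not met
6. condition 'has custody of client assets' holds; custody surprise examination 396 days ago vs limit 365 → not met
7. privacy notice present → met
8. cybersecurity assessment 523 days ago vs limit 730 → met
9. condition 'manages more than $100 million' holds; compliance program review 792 days ago vs limit 540 → not met
10. client complaints pending 0 ≤ 1 → met
11. best-execution review 369 days ago vs limit 270 → not met
Not met: 6 of 11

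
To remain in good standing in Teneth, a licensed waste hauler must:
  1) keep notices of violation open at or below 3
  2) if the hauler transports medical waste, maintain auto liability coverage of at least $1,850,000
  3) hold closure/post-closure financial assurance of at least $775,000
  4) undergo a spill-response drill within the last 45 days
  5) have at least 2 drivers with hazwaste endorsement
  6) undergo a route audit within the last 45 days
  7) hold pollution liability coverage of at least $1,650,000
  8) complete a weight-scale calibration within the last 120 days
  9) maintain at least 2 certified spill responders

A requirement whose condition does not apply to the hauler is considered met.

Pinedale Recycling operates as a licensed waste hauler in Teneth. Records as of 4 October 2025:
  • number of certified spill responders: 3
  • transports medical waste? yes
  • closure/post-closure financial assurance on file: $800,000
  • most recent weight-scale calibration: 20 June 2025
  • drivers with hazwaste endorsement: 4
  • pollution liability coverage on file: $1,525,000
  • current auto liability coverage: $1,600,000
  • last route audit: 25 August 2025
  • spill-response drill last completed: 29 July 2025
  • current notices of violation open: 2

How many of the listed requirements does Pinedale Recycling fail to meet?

3

1. notices of violation open 2 ≤ 3 → met
2. condition 'transports medical waste' holds; auto liability coverage $1,600,000 < $1,850,000 → not met
3. closure/post-closure financial assurance $800,000 ≥ $775,000 → met
4. spill-response drill 67 days ago vs limit 45 → not met
5. drivers with hazwaste endorsement 4 ≥ 2 → met
6. route audit 40 days ago vs limit 45 → met
7. pollution liability coverage $1,525,000 < $1,650,000 → not met
8. weight-scale calibration 106 days ago vs limit 120 → met
9. certified spill responders 3 ≥ 2 → met
Not met: 3 of 9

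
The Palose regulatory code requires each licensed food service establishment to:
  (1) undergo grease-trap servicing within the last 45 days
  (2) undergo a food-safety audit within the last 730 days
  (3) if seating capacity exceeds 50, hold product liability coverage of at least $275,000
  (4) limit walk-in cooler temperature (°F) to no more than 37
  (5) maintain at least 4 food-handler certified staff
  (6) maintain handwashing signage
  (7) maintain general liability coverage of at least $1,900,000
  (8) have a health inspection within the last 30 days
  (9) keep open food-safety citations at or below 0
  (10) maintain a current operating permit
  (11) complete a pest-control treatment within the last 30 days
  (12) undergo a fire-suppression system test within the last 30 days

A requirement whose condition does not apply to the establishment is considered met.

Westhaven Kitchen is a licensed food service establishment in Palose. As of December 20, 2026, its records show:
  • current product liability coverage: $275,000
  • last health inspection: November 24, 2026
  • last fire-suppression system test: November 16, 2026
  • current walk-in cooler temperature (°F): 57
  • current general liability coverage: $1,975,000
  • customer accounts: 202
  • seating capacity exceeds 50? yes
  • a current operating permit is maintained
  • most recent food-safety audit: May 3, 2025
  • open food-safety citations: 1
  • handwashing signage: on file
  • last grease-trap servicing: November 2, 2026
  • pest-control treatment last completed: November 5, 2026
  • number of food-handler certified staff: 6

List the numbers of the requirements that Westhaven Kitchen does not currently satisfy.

1, 4, 9, 11, 12

1. grease-trap servicing 48 days ago vs limit 45 → not met
2. food-safety audit 596 days ago vs limit 730 → met
3. condition 'seating capacity exceeds 50' holds; product liability coverage $275,000 ≥ $275,000 → met
4. walk-in cooler temperature (°F) 57 > 37 → not met
5. food-handler certified staff 6 ≥ 4 → met
6. handwashing signage present → met
7. general liability coverage $1,975,000 ≥ $1,900,000 → met
8. health inspection 26 days ago vs limit 30 → met
9. open food-safety citations 1 > 0 → not met
10. current operating permit present → met
11. pest-control treatment 45 days ago vs limit 30 → not met
12. fire-suppression system test 34 days ago vs limit 30 → not met
Not met: 1, 4, 9, 11, 12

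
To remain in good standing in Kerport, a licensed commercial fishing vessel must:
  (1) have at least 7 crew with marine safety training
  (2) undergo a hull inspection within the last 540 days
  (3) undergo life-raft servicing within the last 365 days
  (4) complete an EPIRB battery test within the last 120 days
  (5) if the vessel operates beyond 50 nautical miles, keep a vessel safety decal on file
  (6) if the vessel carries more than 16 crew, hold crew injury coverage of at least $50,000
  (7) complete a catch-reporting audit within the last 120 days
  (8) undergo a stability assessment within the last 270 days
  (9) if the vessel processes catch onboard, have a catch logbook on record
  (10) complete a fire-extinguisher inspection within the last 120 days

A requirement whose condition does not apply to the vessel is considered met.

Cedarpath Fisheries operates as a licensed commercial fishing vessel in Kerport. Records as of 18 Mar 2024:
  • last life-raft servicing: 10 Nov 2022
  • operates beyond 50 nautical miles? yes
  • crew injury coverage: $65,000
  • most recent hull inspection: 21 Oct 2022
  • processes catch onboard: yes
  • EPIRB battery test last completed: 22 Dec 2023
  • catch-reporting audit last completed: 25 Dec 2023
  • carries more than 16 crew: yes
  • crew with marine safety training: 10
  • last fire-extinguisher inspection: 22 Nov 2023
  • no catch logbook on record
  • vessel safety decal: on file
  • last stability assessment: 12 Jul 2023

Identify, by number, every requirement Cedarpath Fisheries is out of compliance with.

1. crew with marine safety training 10 ≥ 7 → met
2. hull inspection 514 days ago vs limit 540 → met
3. life-raft servicing 494 days ago vs limit 365 → not met
4. EPIRB battery test 87 days ago vs limit 120 → met
5. condition 'operates beyond 50 nautical miles' holds; vessel safety decal present → met
6. condition 'carries more than 16 crew' holds; crew injury coverage $65,000 ≥ $50,000 → met
7. catch-reporting audit 84 days ago vs limit 120 → met
8. stability assessment 250 days ago vs limit 270 → met
9. condition 'processes catch onboard' holds; catch logbook absent → not met
10. fire-extinguisher inspection 117 days ago vs limit 120 → met
Not met: 3, 9

3, 9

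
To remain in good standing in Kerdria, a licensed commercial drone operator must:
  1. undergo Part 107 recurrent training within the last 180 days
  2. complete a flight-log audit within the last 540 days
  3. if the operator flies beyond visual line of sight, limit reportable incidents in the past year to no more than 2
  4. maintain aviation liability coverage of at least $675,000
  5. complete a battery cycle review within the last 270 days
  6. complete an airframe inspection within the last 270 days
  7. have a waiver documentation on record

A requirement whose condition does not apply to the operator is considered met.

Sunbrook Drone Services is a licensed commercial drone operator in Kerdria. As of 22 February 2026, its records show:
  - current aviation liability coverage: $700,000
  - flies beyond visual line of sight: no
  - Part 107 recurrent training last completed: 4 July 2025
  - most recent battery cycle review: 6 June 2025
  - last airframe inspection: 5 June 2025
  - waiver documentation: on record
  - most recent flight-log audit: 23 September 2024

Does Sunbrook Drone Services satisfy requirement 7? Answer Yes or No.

7. waiver documentation present → met

Yes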